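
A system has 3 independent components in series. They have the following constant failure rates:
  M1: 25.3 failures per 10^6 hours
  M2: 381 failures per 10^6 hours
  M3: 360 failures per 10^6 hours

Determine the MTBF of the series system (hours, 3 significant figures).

Series of exponential components: λ_sys = Σ λ_i
λ_sys = 0.0000253 + 0.000381 + 0.000360 = 7.6630e-04 /h
MTBF = 1 / λ_sys = 1300 h

1300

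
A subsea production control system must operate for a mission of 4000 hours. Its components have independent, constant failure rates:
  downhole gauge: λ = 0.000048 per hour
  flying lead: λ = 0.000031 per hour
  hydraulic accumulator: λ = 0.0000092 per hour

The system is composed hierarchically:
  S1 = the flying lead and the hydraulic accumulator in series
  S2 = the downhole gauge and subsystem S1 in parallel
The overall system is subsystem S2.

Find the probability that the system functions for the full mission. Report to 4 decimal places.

0.9741

R(downhole gauge) = exp(−0.000048 × 4000) = 0.825307
R(flying lead) = exp(−0.000031 × 4000) = 0.883380
R(hydraulic accumulator) = exp(−0.0000092 × 4000) = 0.963869
Series (flying lead and hydraulic accumulator): 0.883380 × 0.963869 = 0.851463
Parallel (downhole gauge and [0.851463]): 1 − (1 − 0.825307)(1 − 0.851463) = 0.9741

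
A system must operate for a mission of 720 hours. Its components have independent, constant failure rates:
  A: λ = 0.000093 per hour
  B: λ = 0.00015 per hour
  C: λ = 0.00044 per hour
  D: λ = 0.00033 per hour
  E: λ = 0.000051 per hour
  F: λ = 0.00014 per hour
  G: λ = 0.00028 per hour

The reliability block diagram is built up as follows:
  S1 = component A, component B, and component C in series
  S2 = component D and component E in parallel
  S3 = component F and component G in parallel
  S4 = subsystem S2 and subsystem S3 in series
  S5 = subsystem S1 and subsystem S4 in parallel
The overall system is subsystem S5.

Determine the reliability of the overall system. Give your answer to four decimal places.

R(A) = exp(−0.000093 × 720) = 0.935233
R(B) = exp(−0.00015 × 720) = 0.897628
R(C) = exp(−0.00044 × 720) = 0.728476
R(D) = exp(−0.00033 × 720) = 0.788518
R(E) = exp(−0.000051 × 720) = 0.963946
R(F) = exp(−0.00014 × 720) = 0.904114
R(G) = exp(−0.00028 × 720) = 0.817422
Series (A, B, and C): 0.935233 × 0.897628 × 0.728476 = 0.611549
Parallel (D and E): 1 − (1 − 0.788518)(1 − 0.963946) = 0.992375
Parallel (F and G): 1 − (1 − 0.904114)(1 − 0.817422) = 0.982493
Series ([0.992375] and [0.982493]): 0.992375 × 0.982493 = 0.975001
Parallel ([0.611549] and [0.975001]): 1 − (1 − 0.611549)(1 − 0.975001) = 0.9903

0.9903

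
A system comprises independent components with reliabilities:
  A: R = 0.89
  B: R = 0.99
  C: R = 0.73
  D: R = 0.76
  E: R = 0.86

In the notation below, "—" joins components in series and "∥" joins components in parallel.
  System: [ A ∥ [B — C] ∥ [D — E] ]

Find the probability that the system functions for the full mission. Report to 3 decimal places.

0.989

Series (B and C): 0.99000 × 0.73000 = 0.72270
Series (D and E): 0.76000 × 0.86000 = 0.65360
Parallel (A, [0.72270], and [0.65360]): 1 − (1 − 0.89000)(1 − 0.72270)(1 − 0.65360) = 0.989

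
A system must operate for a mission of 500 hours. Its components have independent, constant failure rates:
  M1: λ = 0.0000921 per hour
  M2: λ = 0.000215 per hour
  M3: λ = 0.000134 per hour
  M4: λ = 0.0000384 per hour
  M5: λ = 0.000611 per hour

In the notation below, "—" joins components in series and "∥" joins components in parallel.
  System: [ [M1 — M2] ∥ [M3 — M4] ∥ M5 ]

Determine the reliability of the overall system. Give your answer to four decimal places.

0.9969

R(M1) = exp(−0.0000921 × 500) = 0.954994
R(M2) = exp(−0.000215 × 500) = 0.898077
R(M3) = exp(−0.000134 × 500) = 0.935195
R(M4) = exp(−0.0000384 × 500) = 0.980983
R(M5) = exp(−0.000611 × 500) = 0.736755
Series (M1 and M2): 0.954994 × 0.898077 = 0.857658
Series (M3 and M4): 0.935195 × 0.980983 = 0.917410
Parallel ([0.857658], [0.917410], and M5): 1 − (1 − 0.857658)(1 − 0.917410)(1 − 0.736755) = 0.9969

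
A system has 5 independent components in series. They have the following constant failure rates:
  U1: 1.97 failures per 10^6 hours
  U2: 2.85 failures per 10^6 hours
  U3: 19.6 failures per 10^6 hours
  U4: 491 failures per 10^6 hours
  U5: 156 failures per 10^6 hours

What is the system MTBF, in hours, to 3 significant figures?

Series of exponential components: λ_sys = Σ λ_i
λ_sys = 0.00000197 + 0.00000285 + 0.0000196 + 0.000491 + 0.000156 = 6.7142e-04 /h
MTBF = 1 / λ_sys = 1490 h

1490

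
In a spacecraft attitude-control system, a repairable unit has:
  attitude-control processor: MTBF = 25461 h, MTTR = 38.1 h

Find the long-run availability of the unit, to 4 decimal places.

0.9985

A(attitude-control processor) = MTBF/(MTBF+MTTR) = 25461/(25461+38.1) = 0.9985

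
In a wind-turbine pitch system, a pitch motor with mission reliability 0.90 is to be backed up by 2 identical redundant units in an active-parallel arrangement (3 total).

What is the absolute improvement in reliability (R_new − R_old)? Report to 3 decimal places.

R_before = 0.90
R_after = 1 − (1 − 0.90)^3 = 0.999
ΔR = 0.999 − 0.90 = 0.099

0.099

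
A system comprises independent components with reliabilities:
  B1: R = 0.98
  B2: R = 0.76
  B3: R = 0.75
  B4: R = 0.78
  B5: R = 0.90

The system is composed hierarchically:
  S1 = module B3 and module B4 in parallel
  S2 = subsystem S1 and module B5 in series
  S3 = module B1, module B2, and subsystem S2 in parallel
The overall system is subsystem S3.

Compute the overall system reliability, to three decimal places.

Parallel (B3 and B4): 1 − (1 − 0.75000)(1 − 0.78000) = 0.94500
Series ([0.94500] and B5): 0.94500 × 0.90000 = 0.85050
Parallel (B1, B2, and [0.85050]): 1 − (1 − 0.98000)(1 − 0.76000)(1 − 0.85050) = 0.999

0.999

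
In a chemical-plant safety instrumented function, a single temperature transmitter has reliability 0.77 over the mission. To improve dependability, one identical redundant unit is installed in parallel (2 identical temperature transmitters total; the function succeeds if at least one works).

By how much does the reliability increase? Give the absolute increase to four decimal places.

0.1771

R_before = 0.77
R_after = 1 − (1 − 0.77)^2 = 0.9471
ΔR = 0.9471 − 0.77 = 0.1771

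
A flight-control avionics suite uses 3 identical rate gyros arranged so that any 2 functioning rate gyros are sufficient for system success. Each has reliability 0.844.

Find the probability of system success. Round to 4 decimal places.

0.9346

R = Σ_{i=2}^{3} C(3,i) p^i (1−p)^{3−i} with p = 0.844
C(3,2)·0.844^2·0.156^1 = 0.333373
C(3,3)·0.844^3·0.156^0 = 0.601212
Sum = 0.9346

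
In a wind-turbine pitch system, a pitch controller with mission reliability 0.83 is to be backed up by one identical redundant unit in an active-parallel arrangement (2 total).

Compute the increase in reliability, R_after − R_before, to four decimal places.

R_before = 0.83
R_after = 1 − (1 − 0.83)^2 = 0.9711
ΔR = 0.9711 − 0.83 = 0.1411

0.1411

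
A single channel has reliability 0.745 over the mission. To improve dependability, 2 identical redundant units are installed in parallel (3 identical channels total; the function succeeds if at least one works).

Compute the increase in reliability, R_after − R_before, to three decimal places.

0.238

R_before = 0.745
R_after = 1 − (1 − 0.745)^3 = 0.983
ΔR = 0.983 − 0.745 = 0.238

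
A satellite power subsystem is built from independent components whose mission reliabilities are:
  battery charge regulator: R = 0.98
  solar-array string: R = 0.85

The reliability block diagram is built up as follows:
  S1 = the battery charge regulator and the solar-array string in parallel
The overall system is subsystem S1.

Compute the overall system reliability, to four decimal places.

Parallel (battery charge regulator and solar-array string): 1 − (1 − 0.980000)(1 − 0.850000) = 0.9970

0.9970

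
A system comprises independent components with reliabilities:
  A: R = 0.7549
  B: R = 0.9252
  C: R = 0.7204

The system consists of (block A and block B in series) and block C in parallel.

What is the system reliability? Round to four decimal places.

0.9157

Series (A and B): 0.754900 × 0.925200 = 0.698433
Parallel ([0.698433] and C): 1 − (1 − 0.698433)(1 − 0.720400) = 0.9157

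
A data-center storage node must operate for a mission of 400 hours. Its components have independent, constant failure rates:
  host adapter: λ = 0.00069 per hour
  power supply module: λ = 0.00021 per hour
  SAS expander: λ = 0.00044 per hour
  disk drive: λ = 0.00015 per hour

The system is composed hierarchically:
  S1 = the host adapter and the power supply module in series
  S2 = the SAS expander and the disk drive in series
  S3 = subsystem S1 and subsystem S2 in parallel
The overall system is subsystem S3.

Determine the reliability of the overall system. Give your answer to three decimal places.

R(host adapter) = exp(−0.00069 × 400) = 0.75881
R(power supply module) = exp(−0.00021 × 400) = 0.91943
R(SAS expander) = exp(−0.00044 × 400) = 0.83862
R(disk drive) = exp(−0.00015 × 400) = 0.94176
Series (host adapter and power supply module): 0.75881 × 0.91943 = 0.69767
Series (SAS expander and disk drive): 0.83862 × 0.94176 = 0.78978
Parallel ([0.69767] and [0.78978]): 1 − (1 − 0.69767)(1 − 0.78978) = 0.936

0.936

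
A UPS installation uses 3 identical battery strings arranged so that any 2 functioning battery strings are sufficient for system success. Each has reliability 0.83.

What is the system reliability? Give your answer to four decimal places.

0.9231

R = Σ_{i=2}^{3} C(3,i) p^i (1−p)^{3−i} with p = 0.83
C(3,2)·0.83^2·0.17^1 = 0.351339
C(3,3)·0.83^3·0.17^0 = 0.571787
Sum = 0.9231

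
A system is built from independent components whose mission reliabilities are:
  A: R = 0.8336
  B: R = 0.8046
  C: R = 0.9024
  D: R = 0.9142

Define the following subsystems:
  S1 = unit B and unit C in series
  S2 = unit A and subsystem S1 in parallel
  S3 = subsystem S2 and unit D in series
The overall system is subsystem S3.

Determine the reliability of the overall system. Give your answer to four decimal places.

Series (B and C): 0.804600 × 0.902400 = 0.726071
Parallel (A and [0.726071]): 1 − (1 − 0.833600)(1 − 0.726071) = 0.954418
Series ([0.954418] and D): 0.954418 × 0.914200 = 0.8725

0.8725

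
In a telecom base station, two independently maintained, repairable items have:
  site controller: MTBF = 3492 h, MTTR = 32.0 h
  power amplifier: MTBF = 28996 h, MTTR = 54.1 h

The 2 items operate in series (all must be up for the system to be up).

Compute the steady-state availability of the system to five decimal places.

0.98907

A(site controller) = MTBF/(MTBF+MTTR) = 3492/(3492+32.0) = 0.990919
A(power amplifier) = MTBF/(MTBF+MTTR) = 28996/(28996+54.1) = 0.998138
Series availability: 0.990919 × 0.998138 = 0.98907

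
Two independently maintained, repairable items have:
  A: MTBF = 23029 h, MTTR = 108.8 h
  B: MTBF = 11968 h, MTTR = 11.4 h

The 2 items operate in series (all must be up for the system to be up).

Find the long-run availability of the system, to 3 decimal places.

A(A) = MTBF/(MTBF+MTTR) = 23029/(23029+108.8) = 0.995298
A(B) = MTBF/(MTBF+MTTR) = 11968/(11968+11.4) = 0.999048
Series availability: 0.995298 × 0.999048 = 0.994

0.994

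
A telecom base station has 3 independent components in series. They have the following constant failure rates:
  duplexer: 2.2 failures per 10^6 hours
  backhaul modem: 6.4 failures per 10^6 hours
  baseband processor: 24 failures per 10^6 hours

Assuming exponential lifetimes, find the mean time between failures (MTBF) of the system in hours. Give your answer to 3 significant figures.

30700

Series of exponential components: λ_sys = Σ λ_i
λ_sys = 0.0000022 + 0.0000064 + 0.000024 = 3.2600e-05 /h
MTBF = 1 / λ_sys = 30700 h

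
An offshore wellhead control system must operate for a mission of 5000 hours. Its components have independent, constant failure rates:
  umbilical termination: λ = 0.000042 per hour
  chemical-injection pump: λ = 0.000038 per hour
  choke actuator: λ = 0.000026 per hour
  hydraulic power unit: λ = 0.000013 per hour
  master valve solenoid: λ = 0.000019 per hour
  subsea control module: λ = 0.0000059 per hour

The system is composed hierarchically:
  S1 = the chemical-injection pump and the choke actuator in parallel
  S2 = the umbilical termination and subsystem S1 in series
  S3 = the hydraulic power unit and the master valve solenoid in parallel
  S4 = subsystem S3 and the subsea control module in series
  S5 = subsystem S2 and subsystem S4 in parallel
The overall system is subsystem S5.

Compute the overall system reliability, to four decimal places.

R(umbilical termination) = exp(−0.000042 × 5000) = 0.810584
R(chemical-injection pump) = exp(−0.000038 × 5000) = 0.826959
R(choke actuator) = exp(−0.000026 × 5000) = 0.878095
R(hydraulic power unit) = exp(−0.000013 × 5000) = 0.937067
R(master valve solenoid) = exp(−0.000019 × 5000) = 0.909373
R(subsea control module) = exp(−0.0000059 × 5000) = 0.970931
Parallel (chemical-injection pump and choke actuator): 1 − (1 − 0.826959)(1 − 0.878095) = 0.978905
Series (umbilical termination and [0.978905]): 0.810584 × 0.978905 = 0.793485
Parallel (hydraulic power unit and master valve solenoid): 1 − (1 − 0.937067)(1 − 0.909373) = 0.994297
Series ([0.994297] and subsea control module): 0.994297 × 0.970931 = 0.965394
Parallel ([0.793485] and [0.965394]): 1 − (1 − 0.793485)(1 − 0.965394) = 0.9929

0.9929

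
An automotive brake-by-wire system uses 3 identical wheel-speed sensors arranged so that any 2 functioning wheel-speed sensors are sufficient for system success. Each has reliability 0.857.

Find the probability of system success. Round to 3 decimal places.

R = Σ_{i=2}^{3} C(3,i) p^i (1−p)^{3−i} with p = 0.857
C(3,2)·0.857^2·0.143^1 = 0.31508
C(3,3)·0.857^3·0.143^0 = 0.62942
Sum = 0.945

0.945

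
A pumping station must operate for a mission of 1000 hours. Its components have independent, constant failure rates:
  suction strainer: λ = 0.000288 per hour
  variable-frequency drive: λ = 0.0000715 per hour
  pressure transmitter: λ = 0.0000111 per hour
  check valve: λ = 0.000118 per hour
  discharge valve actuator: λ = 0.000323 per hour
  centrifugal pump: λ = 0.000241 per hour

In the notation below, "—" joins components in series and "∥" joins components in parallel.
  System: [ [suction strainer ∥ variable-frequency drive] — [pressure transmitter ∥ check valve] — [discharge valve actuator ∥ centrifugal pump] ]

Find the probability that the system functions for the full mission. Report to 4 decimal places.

0.9235

R(suction strainer) = exp(−0.000288 × 1000) = 0.749762
R(variable-frequency drive) = exp(−0.0000715 × 1000) = 0.930996
R(pressure transmitter) = exp(−0.0000111 × 1000) = 0.988961
R(check valve) = exp(−0.000118 × 1000) = 0.888696
R(discharge valve actuator) = exp(−0.000323 × 1000) = 0.723974
R(centrifugal pump) = exp(−0.000241 × 1000) = 0.785842
Parallel (suction strainer and variable-frequency drive): 1 − (1 − 0.749762)(1 − 0.930996) = 0.982733
Parallel (pressure transmitter and check valve): 1 − (1 − 0.988961)(1 − 0.888696) = 0.998771
Parallel (discharge valve actuator and centrifugal pump): 1 − (1 − 0.723974)(1 − 0.785842) = 0.940887
Series ([0.982733], [0.998771], and [0.940887]): 0.982733 × 0.998771 × 0.940887 = 0.9235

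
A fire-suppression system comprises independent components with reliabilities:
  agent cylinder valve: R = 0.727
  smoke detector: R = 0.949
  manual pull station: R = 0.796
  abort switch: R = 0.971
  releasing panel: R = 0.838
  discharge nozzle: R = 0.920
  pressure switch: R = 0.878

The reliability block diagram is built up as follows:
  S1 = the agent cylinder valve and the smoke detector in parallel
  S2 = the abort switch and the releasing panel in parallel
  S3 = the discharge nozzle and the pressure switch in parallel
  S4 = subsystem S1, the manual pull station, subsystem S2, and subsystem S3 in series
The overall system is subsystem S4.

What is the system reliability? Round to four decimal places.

0.7736

Parallel (agent cylinder valve and smoke detector): 1 − (1 − 0.727000)(1 − 0.949000) = 0.986077
Parallel (abort switch and releasing panel): 1 − (1 − 0.971000)(1 − 0.838000) = 0.995302
Parallel (discharge nozzle and pressure switch): 1 − (1 − 0.920000)(1 − 0.878000) = 0.990240
Series ([0.986077], manual pull station, [0.995302], and [0.990240]): 0.986077 × 0.796000 × 0.995302 × 0.990240 = 0.7736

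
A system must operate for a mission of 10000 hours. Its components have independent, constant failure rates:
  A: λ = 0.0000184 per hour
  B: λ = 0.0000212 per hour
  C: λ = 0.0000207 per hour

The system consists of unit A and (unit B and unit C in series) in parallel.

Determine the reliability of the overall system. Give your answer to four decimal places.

0.9425

R(A) = exp(−0.0000184 × 10000) = 0.831936
R(B) = exp(−0.0000212 × 10000) = 0.808965
R(C) = exp(−0.0000207 × 10000) = 0.813020
Series (B and C): 0.808965 × 0.813020 = 0.657705
Parallel (A and [0.657705]): 1 − (1 − 0.831936)(1 − 0.657705) = 0.9425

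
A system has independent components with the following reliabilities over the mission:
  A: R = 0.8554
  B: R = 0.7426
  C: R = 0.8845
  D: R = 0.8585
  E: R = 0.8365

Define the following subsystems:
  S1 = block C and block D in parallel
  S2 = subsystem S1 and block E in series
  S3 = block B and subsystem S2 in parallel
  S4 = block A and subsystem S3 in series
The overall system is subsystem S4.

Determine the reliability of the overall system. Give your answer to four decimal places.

0.8164

Parallel (C and D): 1 − (1 − 0.884500)(1 − 0.858500) = 0.983657
Series ([0.983657] and E): 0.983657 × 0.836500 = 0.822829
Parallel (B and [0.822829]): 1 − (1 − 0.742600)(1 − 0.822829) = 0.954396
Series (A and [0.954396]): 0.855400 × 0.954396 = 0.8164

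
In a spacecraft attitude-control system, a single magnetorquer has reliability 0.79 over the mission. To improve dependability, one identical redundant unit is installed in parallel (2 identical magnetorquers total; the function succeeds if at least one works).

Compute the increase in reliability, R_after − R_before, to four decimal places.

R_before = 0.79
R_after = 1 − (1 − 0.79)^2 = 0.9559
ΔR = 0.9559 − 0.79 = 0.1659

0.1659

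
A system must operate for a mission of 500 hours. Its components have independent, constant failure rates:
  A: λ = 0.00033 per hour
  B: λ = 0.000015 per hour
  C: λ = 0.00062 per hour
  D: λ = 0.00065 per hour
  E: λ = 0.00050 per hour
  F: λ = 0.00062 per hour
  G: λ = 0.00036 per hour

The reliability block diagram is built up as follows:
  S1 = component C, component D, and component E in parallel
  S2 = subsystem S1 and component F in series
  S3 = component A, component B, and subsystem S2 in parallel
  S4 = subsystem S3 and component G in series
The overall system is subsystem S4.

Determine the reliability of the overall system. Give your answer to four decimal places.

R(A) = exp(−0.00033 × 500) = 0.847894
R(B) = exp(−0.000015 × 500) = 0.992528
R(C) = exp(−0.00062 × 500) = 0.733447
R(D) = exp(−0.00065 × 500) = 0.722527
R(E) = exp(−0.00050 × 500) = 0.778801
R(F) = exp(−0.00062 × 500) = 0.733447
R(G) = exp(−0.00036 × 500) = 0.835270
Parallel (C, D, and E): 1 − (1 − 0.733447)(1 − 0.722527)(1 − 0.778801) = 0.983640
Series ([0.983640] and F): 0.983640 × 0.733447 = 0.721448
Parallel (A, B, and [0.721448]): 1 − (1 − 0.847894)(1 − 0.992528)(1 − 0.721448) = 0.999683
Series ([0.999683] and G): 0.999683 × 0.835270 = 0.8350

0.8350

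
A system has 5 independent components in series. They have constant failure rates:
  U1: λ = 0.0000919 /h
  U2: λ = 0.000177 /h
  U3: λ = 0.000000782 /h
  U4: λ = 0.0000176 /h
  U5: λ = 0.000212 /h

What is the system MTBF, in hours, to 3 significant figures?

2000

Series of exponential components: λ_sys = Σ λ_i
λ_sys = 0.0000919 + 0.000177 + 0.000000782 + 0.0000176 + 0.000212 = 4.9928e-04 /h
MTBF = 1 / λ_sys = 2000 h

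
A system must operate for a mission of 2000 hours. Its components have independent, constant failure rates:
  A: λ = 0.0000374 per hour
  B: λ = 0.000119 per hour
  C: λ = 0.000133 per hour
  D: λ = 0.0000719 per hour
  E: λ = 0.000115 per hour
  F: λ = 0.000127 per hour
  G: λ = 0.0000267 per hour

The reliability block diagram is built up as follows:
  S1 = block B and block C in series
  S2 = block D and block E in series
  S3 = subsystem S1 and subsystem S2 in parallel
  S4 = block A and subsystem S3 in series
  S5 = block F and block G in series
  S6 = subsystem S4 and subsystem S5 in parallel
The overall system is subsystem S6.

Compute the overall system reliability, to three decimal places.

R(A) = exp(−0.0000374 × 2000) = 0.92793
R(B) = exp(−0.000119 × 2000) = 0.78820
R(C) = exp(−0.000133 × 2000) = 0.76644
R(D) = exp(−0.0000719 × 2000) = 0.86606
R(E) = exp(−0.000115 × 2000) = 0.79453
R(F) = exp(−0.000127 × 2000) = 0.77569
R(G) = exp(−0.0000267 × 2000) = 0.94800
Series (B and C): 0.78820 × 0.76644 = 0.60411
Series (D and E): 0.86606 × 0.79453 = 0.68811
Parallel ([0.60411] and [0.68811]): 1 − (1 − 0.60411)(1 − 0.68811) = 0.87653
Series (A and [0.87653]): 0.92793 × 0.87653 = 0.81336
Series (F and G): 0.77569 × 0.94800 = 0.73535
Parallel ([0.81336] and [0.73535]): 1 − (1 − 0.81336)(1 − 0.73535) = 0.951

0.951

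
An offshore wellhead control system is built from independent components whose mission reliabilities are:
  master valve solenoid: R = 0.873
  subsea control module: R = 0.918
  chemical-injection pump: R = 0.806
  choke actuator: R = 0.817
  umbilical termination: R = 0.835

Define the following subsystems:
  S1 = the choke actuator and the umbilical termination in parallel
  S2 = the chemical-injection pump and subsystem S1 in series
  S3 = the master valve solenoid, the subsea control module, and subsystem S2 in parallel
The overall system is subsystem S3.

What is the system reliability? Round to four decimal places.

0.9977

Parallel (choke actuator and umbilical termination): 1 − (1 − 0.817000)(1 − 0.835000) = 0.969805
Series (chemical-injection pump and [0.969805]): 0.806000 × 0.969805 = 0.781663
Parallel (master valve solenoid, subsea control module, and [0.781663]): 1 − (1 − 0.873000)(1 − 0.918000)(1 − 0.781663) = 0.9977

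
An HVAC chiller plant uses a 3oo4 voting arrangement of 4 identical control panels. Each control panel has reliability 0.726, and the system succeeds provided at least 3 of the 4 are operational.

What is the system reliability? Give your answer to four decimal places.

R = Σ_{i=3}^{4} C(4,i) p^i (1−p)^{4−i} with p = 0.726
C(4,3)·0.726^3·0.274^1 = 0.419392
C(4,4)·0.726^4·0.274^0 = 0.277809
Sum = 0.6972

0.6972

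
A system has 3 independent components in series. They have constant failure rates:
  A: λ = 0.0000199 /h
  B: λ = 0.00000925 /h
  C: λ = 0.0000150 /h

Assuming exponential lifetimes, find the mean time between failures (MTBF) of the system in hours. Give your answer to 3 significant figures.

Series of exponential components: λ_sys = Σ λ_i
λ_sys = 0.0000199 + 0.00000925 + 0.0000150 = 4.4150e-05 /h
MTBF = 1 / λ_sys = 22700 h

22700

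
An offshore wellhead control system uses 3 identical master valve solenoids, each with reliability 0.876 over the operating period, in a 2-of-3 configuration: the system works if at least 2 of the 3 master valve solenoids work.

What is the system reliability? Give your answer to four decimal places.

0.9577

R = Σ_{i=2}^{3} C(3,i) p^i (1−p)^{3−i} with p = 0.876
C(3,2)·0.876^2·0.124^1 = 0.285464
C(3,3)·0.876^3·0.124^0 = 0.672221
Sum = 0.9577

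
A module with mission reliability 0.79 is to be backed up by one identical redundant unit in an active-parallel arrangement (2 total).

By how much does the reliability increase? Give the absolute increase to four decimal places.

0.1659

R_before = 0.79
R_after = 1 − (1 − 0.79)^2 = 0.9559
ΔR = 0.9559 − 0.79 = 0.1659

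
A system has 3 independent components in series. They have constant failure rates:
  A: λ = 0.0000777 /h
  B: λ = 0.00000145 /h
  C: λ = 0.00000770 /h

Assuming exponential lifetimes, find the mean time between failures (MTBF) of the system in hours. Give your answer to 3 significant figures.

Series of exponential components: λ_sys = Σ λ_i
λ_sys = 0.0000777 + 0.00000145 + 0.00000770 = 8.6850e-05 /h
MTBF = 1 / λ_sys = 11500 h

11500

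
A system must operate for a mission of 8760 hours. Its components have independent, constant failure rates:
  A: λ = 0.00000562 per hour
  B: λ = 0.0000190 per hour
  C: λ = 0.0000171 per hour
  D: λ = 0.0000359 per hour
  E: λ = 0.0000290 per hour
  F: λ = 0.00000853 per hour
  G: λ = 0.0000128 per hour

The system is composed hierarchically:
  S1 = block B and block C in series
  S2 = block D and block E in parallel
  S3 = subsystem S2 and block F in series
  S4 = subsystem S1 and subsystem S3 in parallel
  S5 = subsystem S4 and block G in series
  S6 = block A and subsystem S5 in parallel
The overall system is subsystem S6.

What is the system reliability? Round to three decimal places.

0.993

R(A) = exp(−0.00000562 × 8760) = 0.95196
R(B) = exp(−0.0000190 × 8760) = 0.84667
R(C) = exp(−0.0000171 × 8760) = 0.86088
R(D) = exp(−0.0000359 × 8760) = 0.73017
R(E) = exp(−0.0000290 × 8760) = 0.77566
R(F) = exp(−0.00000853 × 8760) = 0.92800
R(G) = exp(−0.0000128 × 8760) = 0.89393
Series (B and C): 0.84667 × 0.86088 = 0.72888
Parallel (D and E): 1 − (1 − 0.73017)(1 − 0.77566) = 0.93947
Series ([0.93947] and F): 0.93947 × 0.92800 = 0.87183
Parallel ([0.72888] and [0.87183]): 1 − (1 − 0.72888)(1 − 0.87183) = 0.96525
Series ([0.96525] and G): 0.96525 × 0.89393 = 0.86287
Parallel (A and [0.86287]): 1 − (1 − 0.95196)(1 − 0.86287) = 0.993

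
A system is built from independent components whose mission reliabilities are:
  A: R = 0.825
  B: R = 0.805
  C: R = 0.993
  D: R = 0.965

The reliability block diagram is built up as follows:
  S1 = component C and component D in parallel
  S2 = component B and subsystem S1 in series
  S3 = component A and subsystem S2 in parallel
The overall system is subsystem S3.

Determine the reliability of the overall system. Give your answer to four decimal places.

0.9658

Parallel (C and D): 1 − (1 − 0.993000)(1 − 0.965000) = 0.999755
Series (B and [0.999755]): 0.805000 × 0.999755 = 0.804803
Parallel (A and [0.804803]): 1 − (1 − 0.825000)(1 − 0.804803) = 0.9658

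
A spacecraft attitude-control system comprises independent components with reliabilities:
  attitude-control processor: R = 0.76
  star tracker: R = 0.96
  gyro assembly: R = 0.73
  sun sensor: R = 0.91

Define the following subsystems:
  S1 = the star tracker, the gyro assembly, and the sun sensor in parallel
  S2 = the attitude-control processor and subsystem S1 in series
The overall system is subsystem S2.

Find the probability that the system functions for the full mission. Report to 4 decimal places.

0.7593

Parallel (star tracker, gyro assembly, and sun sensor): 1 − (1 − 0.960000)(1 − 0.730000)(1 − 0.910000) = 0.999028
Series (attitude-control processor and [0.999028]): 0.760000 × 0.999028 = 0.7593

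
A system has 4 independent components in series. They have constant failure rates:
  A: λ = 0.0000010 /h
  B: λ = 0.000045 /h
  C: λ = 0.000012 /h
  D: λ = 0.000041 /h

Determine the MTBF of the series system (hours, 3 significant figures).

10100

Series of exponential components: λ_sys = Σ λ_i
λ_sys = 0.0000010 + 0.000045 + 0.000012 + 0.000041 = 9.9000e-05 /h
MTBF = 1 / λ_sys = 10100 h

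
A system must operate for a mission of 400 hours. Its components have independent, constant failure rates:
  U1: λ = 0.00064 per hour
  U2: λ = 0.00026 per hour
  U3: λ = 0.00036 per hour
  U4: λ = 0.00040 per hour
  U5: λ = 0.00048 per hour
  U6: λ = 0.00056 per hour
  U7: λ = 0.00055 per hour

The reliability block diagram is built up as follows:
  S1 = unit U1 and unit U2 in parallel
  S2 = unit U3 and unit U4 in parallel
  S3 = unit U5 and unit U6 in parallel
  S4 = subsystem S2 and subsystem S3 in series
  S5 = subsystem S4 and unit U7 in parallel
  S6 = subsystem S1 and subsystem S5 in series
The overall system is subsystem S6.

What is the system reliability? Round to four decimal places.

0.9672

R(U1) = exp(−0.00064 × 400) = 0.774142
R(U2) = exp(−0.00026 × 400) = 0.901225
R(U3) = exp(−0.00036 × 400) = 0.865888
R(U4) = exp(−0.00040 × 400) = 0.852144
R(U5) = exp(−0.00048 × 400) = 0.825307
R(U6) = exp(−0.00056 × 400) = 0.799315
R(U7) = exp(−0.00055 × 400) = 0.802519
Parallel (U1 and U2): 1 − (1 − 0.774142)(1 − 0.901225) = 0.977691
Parallel (U3 and U4): 1 − (1 − 0.865888)(1 − 0.852144) = 0.980171
Parallel (U5 and U6): 1 − (1 − 0.825307)(1 − 0.799315) = 0.964942
Series ([0.980171] and [0.964942]): 0.980171 × 0.964942 = 0.945808
Parallel ([0.945808] and U7): 1 − (1 − 0.945808)(1 − 0.802519) = 0.989298
Series ([0.977691] and [0.989298]): 0.977691 × 0.989298 = 0.9672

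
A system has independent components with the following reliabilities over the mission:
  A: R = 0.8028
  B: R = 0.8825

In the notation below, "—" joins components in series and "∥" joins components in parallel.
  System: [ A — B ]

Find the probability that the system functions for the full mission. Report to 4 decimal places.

Series (A and B): 0.802800 × 0.882500 = 0.7085

0.7085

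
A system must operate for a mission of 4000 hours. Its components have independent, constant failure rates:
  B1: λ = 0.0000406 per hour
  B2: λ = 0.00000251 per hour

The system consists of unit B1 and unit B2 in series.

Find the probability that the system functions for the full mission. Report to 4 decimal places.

R(B1) = exp(−0.0000406 × 4000) = 0.850101
R(B2) = exp(−0.00000251 × 4000) = 0.990010
Series (B1 and B2): 0.850101 × 0.990010 = 0.8416

0.8416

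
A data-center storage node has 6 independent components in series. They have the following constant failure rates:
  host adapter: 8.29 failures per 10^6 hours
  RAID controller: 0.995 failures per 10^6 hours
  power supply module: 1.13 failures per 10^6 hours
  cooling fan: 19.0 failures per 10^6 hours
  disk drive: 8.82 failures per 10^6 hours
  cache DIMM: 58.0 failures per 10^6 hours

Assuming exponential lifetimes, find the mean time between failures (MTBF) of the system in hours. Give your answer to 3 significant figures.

10400

Series of exponential components: λ_sys = Σ λ_i
λ_sys = 0.00000829 + 0.000000995 + 0.00000113 + 0.0000190 + 0.00000882 + 0.0000580 = 9.6235e-05 /h
MTBF = 1 / λ_sys = 10400 h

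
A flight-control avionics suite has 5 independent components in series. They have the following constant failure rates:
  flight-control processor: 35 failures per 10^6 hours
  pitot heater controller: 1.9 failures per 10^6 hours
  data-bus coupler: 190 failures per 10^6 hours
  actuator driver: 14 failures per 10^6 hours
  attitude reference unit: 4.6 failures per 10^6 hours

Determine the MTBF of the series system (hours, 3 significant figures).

Series of exponential components: λ_sys = Σ λ_i
λ_sys = 0.000035 + 0.0000019 + 0.00019 + 0.000014 + 0.0000046 = 2.4550e-04 /h
MTBF = 1 / λ_sys = 4070 h

4070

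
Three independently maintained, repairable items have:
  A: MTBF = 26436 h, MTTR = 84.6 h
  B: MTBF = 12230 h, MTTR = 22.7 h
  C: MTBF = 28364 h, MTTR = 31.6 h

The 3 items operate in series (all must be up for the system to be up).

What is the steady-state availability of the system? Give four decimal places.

A(A) = MTBF/(MTBF+MTTR) = 26436/(26436+84.6) = 0.996810
A(B) = MTBF/(MTBF+MTTR) = 12230/(12230+22.7) = 0.998147
A(C) = MTBF/(MTBF+MTTR) = 28364/(28364+31.6) = 0.998887
Series availability: 0.996810 × 0.998147 × 0.998887 = 0.9939

0.9939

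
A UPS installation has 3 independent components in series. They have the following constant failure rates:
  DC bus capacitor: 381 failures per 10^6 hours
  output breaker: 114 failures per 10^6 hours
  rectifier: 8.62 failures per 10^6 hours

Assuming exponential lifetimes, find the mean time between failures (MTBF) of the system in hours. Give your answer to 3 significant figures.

1990

Series of exponential components: λ_sys = Σ λ_i
λ_sys = 0.000381 + 0.000114 + 0.00000862 = 5.0362e-04 /h
MTBF = 1 / λ_sys = 1990 h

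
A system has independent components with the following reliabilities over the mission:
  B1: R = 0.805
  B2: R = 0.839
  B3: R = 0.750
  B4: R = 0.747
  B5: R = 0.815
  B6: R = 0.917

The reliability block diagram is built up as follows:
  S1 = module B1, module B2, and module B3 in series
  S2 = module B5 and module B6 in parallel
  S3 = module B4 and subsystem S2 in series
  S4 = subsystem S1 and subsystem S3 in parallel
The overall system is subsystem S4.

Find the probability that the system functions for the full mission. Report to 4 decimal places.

Series (B1, B2, and B3): 0.805000 × 0.839000 × 0.750000 = 0.506546
Parallel (B5 and B6): 1 − (1 − 0.815000)(1 − 0.917000) = 0.984645
Series (B4 and [0.984645]): 0.747000 × 0.984645 = 0.735530
Parallel ([0.506546] and [0.735530]): 1 − (1 − 0.506546)(1 − 0.735530) = 0.8695

0.8695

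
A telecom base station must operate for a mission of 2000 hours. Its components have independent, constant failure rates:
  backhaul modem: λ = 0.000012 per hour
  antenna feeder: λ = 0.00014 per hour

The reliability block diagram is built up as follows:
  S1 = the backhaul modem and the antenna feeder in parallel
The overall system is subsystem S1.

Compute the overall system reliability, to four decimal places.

0.9942

R(backhaul modem) = exp(−0.000012 × 2000) = 0.976286
R(antenna feeder) = exp(−0.00014 × 2000) = 0.755784
Parallel (backhaul modem and antenna feeder): 1 − (1 − 0.976286)(1 − 0.755784) = 0.9942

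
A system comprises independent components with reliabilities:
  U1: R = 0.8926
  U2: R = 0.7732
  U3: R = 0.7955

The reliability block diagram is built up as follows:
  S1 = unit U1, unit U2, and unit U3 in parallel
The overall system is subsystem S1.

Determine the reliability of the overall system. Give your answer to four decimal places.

Parallel (U1, U2, and U3): 1 − (1 − 0.892600)(1 − 0.773200)(1 − 0.795500) = 0.9950

0.9950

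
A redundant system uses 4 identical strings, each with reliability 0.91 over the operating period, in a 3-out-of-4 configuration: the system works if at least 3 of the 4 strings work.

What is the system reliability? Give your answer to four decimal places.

0.9570

R = Σ_{i=3}^{4} C(4,i) p^i (1−p)^{4−i} with p = 0.91
C(4,3)·0.91^3·0.09^1 = 0.271286
C(4,4)·0.91^4·0.09^0 = 0.685750
Sum = 0.9570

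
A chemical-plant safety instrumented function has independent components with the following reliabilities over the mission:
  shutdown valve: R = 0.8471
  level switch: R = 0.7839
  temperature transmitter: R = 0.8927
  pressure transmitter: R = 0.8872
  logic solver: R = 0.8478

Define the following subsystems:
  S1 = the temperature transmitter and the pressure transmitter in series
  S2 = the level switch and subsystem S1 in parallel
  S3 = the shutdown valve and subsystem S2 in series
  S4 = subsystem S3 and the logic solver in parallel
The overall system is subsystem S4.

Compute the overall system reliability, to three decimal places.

0.971

Series (temperature transmitter and pressure transmitter): 0.89270 × 0.88720 = 0.79200
Parallel (level switch and [0.79200]): 1 − (1 − 0.78390)(1 − 0.79200) = 0.95505
Series (shutdown valve and [0.95505]): 0.84710 × 0.95505 = 0.80902
Parallel ([0.80902] and logic solver): 1 − (1 − 0.80902)(1 − 0.84780) = 0.971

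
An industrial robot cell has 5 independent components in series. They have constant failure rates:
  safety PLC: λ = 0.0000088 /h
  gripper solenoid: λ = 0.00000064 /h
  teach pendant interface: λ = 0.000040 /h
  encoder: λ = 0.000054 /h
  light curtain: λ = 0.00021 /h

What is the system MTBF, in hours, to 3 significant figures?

Series of exponential components: λ_sys = Σ λ_i
λ_sys = 0.0000088 + 0.00000064 + 0.000040 + 0.000054 + 0.00021 = 3.1344e-04 /h
MTBF = 1 / λ_sys = 3190 h

3190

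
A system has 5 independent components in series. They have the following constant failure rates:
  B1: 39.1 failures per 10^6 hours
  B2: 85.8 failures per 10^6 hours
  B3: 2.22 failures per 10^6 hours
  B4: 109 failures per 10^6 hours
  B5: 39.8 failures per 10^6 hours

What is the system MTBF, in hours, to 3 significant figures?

Series of exponential components: λ_sys = Σ λ_i
λ_sys = 0.0000391 + 0.0000858 + 0.00000222 + 0.000109 + 0.0000398 = 2.7592e-04 /h
MTBF = 1 / λ_sys = 3620 h

3620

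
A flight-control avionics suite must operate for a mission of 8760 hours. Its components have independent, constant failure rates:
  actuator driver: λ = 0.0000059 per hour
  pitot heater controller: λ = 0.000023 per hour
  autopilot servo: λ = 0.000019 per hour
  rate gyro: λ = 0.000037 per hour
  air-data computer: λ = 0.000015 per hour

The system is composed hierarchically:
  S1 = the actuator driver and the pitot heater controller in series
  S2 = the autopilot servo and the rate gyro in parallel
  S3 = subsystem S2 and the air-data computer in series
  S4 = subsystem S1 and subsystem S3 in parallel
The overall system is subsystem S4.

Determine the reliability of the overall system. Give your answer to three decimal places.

R(actuator driver) = exp(−0.0000059 × 8760) = 0.94963
R(pitot heater controller) = exp(−0.000023 × 8760) = 0.81752
R(autopilot servo) = exp(−0.000019 × 8760) = 0.84667
R(rate gyro) = exp(−0.000037 × 8760) = 0.72316
R(air-data computer) = exp(−0.000015 × 8760) = 0.87687
Series (actuator driver and pitot heater controller): 0.94963 × 0.81752 = 0.77634
Parallel (autopilot servo and rate gyro): 1 − (1 − 0.84667)(1 − 0.72316) = 0.95755
Series ([0.95755] and air-data computer): 0.95755 × 0.87687 = 0.83965
Parallel ([0.77634] and [0.83965]): 1 − (1 − 0.77634)(1 − 0.83965) = 0.964

0.964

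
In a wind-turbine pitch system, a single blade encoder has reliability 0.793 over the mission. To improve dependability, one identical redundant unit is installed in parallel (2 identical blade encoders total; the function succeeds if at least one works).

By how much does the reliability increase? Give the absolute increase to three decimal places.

0.164

R_before = 0.793
R_after = 1 − (1 − 0.793)^2 = 0.957
ΔR = 0.957 − 0.793 = 0.164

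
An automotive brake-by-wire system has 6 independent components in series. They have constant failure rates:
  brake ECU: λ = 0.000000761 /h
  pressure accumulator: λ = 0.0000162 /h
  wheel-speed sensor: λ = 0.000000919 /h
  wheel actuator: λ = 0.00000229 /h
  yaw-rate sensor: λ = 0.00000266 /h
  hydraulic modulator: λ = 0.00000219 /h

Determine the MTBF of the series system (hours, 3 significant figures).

Series of exponential components: λ_sys = Σ λ_i
λ_sys = 0.000000761 + 0.0000162 + 0.000000919 + 0.00000229 + 0.00000266 + 0.00000219 = 2.5020e-05 /h
MTBF = 1 / λ_sys = 40000 h

40000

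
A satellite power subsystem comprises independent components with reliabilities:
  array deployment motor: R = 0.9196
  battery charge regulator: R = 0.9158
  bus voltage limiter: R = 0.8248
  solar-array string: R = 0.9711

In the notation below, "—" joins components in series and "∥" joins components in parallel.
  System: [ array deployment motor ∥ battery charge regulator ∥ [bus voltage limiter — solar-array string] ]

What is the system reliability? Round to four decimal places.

Series (bus voltage limiter and solar-array string): 0.824800 × 0.971100 = 0.800963
Parallel (array deployment motor, battery charge regulator, and [0.800963]): 1 − (1 − 0.919600)(1 − 0.915800)(1 − 0.800963) = 0.9987

0.9987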